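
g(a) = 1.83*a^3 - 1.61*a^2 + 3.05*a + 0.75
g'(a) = 5.49*a^2 - 3.22*a + 3.05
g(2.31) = 21.76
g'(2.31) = 24.91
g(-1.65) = -16.89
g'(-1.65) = 23.31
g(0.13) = 1.12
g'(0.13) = 2.72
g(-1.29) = -9.79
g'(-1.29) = 16.34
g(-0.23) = -0.06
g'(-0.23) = 4.08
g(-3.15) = -82.03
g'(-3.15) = 67.67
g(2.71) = 33.61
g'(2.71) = 34.64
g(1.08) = 4.47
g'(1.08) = 5.98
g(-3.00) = -72.30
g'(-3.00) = 62.12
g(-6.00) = -470.79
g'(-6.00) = 220.01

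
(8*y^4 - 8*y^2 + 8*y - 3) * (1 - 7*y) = -56*y^5 + 8*y^4 + 56*y^3 - 64*y^2 + 29*y - 3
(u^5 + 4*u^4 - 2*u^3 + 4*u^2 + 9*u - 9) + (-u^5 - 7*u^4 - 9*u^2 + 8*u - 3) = -3*u^4 - 2*u^3 - 5*u^2 + 17*u - 12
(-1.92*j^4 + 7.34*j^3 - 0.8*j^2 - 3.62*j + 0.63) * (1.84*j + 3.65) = -3.5328*j^5 + 6.4976*j^4 + 25.319*j^3 - 9.5808*j^2 - 12.0538*j + 2.2995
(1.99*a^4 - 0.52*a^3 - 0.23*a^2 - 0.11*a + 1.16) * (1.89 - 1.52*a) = -3.0248*a^5 + 4.5515*a^4 - 0.6332*a^3 - 0.2675*a^2 - 1.9711*a + 2.1924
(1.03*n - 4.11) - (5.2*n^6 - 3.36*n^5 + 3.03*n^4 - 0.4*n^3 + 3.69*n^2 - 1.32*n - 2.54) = -5.2*n^6 + 3.36*n^5 - 3.03*n^4 + 0.4*n^3 - 3.69*n^2 + 2.35*n - 1.57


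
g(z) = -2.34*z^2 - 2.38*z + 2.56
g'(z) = -4.68*z - 2.38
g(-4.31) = -30.65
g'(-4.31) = 17.79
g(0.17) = 2.09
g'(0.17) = -3.18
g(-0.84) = 2.91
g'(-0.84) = 1.55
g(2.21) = -14.13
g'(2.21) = -12.72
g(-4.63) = -36.58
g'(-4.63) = 19.29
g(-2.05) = -2.39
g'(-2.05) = 7.21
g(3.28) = -30.42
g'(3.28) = -17.73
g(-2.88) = -9.99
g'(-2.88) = 11.10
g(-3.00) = -11.36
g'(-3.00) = 11.66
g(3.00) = -25.64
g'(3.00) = -16.42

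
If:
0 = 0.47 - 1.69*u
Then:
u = 0.28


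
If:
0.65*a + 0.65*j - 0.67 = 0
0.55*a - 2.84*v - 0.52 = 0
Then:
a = 5.16363636363636*v + 0.945454545454545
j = 0.0853146853146853 - 5.16363636363636*v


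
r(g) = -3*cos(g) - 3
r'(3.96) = -2.19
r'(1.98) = 2.75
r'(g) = 3*sin(g)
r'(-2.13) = -2.54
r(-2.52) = -0.56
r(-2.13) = -1.41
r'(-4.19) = 2.60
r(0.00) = -6.00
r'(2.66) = 1.39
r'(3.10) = 0.12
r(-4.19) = -1.50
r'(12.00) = -1.61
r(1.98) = -1.81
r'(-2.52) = -1.75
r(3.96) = -0.95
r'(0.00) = 0.00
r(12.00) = -5.53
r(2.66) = -0.34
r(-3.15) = -0.00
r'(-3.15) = 0.03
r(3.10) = -0.00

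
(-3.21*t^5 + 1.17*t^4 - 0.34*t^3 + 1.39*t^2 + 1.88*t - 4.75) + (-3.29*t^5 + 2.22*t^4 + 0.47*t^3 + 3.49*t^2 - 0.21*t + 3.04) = -6.5*t^5 + 3.39*t^4 + 0.13*t^3 + 4.88*t^2 + 1.67*t - 1.71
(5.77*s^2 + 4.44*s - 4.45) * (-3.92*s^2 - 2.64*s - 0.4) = -22.6184*s^4 - 32.6376*s^3 + 3.4144*s^2 + 9.972*s + 1.78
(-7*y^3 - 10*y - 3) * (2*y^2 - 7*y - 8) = -14*y^5 + 49*y^4 + 36*y^3 + 64*y^2 + 101*y + 24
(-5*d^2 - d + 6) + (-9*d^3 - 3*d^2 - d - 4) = -9*d^3 - 8*d^2 - 2*d + 2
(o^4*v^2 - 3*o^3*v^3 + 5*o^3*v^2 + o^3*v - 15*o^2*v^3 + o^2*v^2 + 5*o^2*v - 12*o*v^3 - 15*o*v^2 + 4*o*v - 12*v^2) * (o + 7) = o^5*v^2 - 3*o^4*v^3 + 12*o^4*v^2 + o^4*v - 36*o^3*v^3 + 36*o^3*v^2 + 12*o^3*v - 117*o^2*v^3 - 8*o^2*v^2 + 39*o^2*v - 84*o*v^3 - 117*o*v^2 + 28*o*v - 84*v^2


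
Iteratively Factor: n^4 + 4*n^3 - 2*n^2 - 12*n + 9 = (n - 1)*(n^3 + 5*n^2 + 3*n - 9) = (n - 1)*(n + 3)*(n^2 + 2*n - 3) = (n - 1)*(n + 3)^2*(n - 1)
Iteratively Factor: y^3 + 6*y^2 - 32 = (y - 2)*(y^2 + 8*y + 16) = (y - 2)*(y + 4)*(y + 4)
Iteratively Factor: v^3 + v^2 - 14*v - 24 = (v + 2)*(v^2 - v - 12) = (v + 2)*(v + 3)*(v - 4)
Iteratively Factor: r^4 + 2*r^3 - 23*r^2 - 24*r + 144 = (r + 4)*(r^3 - 2*r^2 - 15*r + 36) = (r - 3)*(r + 4)*(r^2 + r - 12) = (r - 3)^2*(r + 4)*(r + 4)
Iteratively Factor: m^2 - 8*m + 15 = (m - 3)*(m - 5)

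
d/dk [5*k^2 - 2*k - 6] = 10*k - 2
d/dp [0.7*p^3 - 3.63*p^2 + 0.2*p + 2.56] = 2.1*p^2 - 7.26*p + 0.2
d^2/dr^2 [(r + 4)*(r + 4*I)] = 2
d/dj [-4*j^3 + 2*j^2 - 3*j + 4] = -12*j^2 + 4*j - 3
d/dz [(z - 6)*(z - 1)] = 2*z - 7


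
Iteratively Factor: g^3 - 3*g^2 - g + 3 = (g - 1)*(g^2 - 2*g - 3) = (g - 3)*(g - 1)*(g + 1)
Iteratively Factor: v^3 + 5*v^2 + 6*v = (v + 2)*(v^2 + 3*v) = (v + 2)*(v + 3)*(v)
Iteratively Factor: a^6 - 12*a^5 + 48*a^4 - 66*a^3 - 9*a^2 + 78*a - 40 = (a + 1)*(a^5 - 13*a^4 + 61*a^3 - 127*a^2 + 118*a - 40) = (a - 5)*(a + 1)*(a^4 - 8*a^3 + 21*a^2 - 22*a + 8) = (a - 5)*(a - 2)*(a + 1)*(a^3 - 6*a^2 + 9*a - 4) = (a - 5)*(a - 2)*(a - 1)*(a + 1)*(a^2 - 5*a + 4) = (a - 5)*(a - 2)*(a - 1)^2*(a + 1)*(a - 4)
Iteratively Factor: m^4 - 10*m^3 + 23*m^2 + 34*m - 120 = (m - 3)*(m^3 - 7*m^2 + 2*m + 40) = (m - 4)*(m - 3)*(m^2 - 3*m - 10) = (m - 4)*(m - 3)*(m + 2)*(m - 5)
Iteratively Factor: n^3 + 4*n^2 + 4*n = (n)*(n^2 + 4*n + 4) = n*(n + 2)*(n + 2)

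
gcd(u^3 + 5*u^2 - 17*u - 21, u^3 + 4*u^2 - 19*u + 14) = u + 7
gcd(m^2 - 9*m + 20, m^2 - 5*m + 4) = m - 4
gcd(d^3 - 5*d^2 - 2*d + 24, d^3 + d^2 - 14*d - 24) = d^2 - 2*d - 8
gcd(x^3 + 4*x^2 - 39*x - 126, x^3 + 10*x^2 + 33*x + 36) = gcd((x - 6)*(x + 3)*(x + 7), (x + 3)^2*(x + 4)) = x + 3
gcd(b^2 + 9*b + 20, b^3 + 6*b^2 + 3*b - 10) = b + 5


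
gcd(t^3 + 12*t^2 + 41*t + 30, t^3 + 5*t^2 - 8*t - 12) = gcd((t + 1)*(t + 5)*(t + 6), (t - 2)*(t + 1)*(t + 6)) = t^2 + 7*t + 6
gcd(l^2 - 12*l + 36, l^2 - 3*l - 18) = l - 6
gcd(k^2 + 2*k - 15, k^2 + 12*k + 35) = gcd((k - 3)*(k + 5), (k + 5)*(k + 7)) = k + 5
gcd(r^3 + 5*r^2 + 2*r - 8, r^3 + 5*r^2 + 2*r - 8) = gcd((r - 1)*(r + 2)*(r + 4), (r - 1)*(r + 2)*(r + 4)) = r^3 + 5*r^2 + 2*r - 8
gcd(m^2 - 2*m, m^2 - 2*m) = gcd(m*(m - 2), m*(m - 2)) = m^2 - 2*m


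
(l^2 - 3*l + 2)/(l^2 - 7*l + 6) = (l - 2)/(l - 6)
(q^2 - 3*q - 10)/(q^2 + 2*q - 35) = (q + 2)/(q + 7)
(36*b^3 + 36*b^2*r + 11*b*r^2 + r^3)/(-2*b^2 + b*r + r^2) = (18*b^2 + 9*b*r + r^2)/(-b + r)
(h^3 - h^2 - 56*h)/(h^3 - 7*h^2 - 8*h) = (h + 7)/(h + 1)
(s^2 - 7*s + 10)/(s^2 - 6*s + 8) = (s - 5)/(s - 4)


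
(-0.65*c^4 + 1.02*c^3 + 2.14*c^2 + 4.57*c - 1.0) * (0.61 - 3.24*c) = 2.106*c^5 - 3.7013*c^4 - 6.3114*c^3 - 13.5014*c^2 + 6.0277*c - 0.61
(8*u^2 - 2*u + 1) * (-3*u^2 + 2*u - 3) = -24*u^4 + 22*u^3 - 31*u^2 + 8*u - 3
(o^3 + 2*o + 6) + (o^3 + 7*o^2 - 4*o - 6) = 2*o^3 + 7*o^2 - 2*o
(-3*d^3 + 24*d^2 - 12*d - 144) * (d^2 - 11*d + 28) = -3*d^5 + 57*d^4 - 360*d^3 + 660*d^2 + 1248*d - 4032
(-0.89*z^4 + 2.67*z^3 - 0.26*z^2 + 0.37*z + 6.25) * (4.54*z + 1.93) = -4.0406*z^5 + 10.4041*z^4 + 3.9727*z^3 + 1.178*z^2 + 29.0891*z + 12.0625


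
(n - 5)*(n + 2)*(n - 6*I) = n^3 - 3*n^2 - 6*I*n^2 - 10*n + 18*I*n + 60*I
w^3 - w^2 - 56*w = w*(w - 8)*(w + 7)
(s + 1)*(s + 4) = s^2 + 5*s + 4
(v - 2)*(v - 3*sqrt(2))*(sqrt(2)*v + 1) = sqrt(2)*v^3 - 5*v^2 - 2*sqrt(2)*v^2 - 3*sqrt(2)*v + 10*v + 6*sqrt(2)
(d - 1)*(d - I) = d^2 - d - I*d + I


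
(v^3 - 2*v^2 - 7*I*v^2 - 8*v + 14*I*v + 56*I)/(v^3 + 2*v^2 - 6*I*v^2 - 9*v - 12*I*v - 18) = (v^2 - v*(4 + 7*I) + 28*I)/(v^2 - 6*I*v - 9)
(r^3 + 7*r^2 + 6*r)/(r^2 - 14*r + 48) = r*(r^2 + 7*r + 6)/(r^2 - 14*r + 48)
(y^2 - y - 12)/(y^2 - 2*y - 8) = (y + 3)/(y + 2)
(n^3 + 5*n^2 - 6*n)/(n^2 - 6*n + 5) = n*(n + 6)/(n - 5)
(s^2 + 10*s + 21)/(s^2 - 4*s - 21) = (s + 7)/(s - 7)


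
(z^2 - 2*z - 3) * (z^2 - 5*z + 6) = z^4 - 7*z^3 + 13*z^2 + 3*z - 18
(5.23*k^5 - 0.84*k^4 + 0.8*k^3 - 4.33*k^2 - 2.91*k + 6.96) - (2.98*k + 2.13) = 5.23*k^5 - 0.84*k^4 + 0.8*k^3 - 4.33*k^2 - 5.89*k + 4.83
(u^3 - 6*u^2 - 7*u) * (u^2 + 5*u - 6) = u^5 - u^4 - 43*u^3 + u^2 + 42*u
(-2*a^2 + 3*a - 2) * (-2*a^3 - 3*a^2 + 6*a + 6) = 4*a^5 - 17*a^3 + 12*a^2 + 6*a - 12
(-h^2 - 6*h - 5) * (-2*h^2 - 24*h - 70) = 2*h^4 + 36*h^3 + 224*h^2 + 540*h + 350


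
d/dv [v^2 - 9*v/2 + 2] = 2*v - 9/2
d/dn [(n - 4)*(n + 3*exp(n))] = n + (n - 4)*(3*exp(n) + 1) + 3*exp(n)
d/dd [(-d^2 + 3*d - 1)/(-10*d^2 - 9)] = (30*d^2 - 2*d - 27)/(100*d^4 + 180*d^2 + 81)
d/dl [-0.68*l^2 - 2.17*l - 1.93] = -1.36*l - 2.17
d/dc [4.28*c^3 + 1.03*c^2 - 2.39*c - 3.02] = 12.84*c^2 + 2.06*c - 2.39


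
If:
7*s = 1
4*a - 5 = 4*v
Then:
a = v + 5/4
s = 1/7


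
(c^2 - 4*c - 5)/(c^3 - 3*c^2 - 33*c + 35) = (c^2 - 4*c - 5)/(c^3 - 3*c^2 - 33*c + 35)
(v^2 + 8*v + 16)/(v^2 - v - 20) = (v + 4)/(v - 5)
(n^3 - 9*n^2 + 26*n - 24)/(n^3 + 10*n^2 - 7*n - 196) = (n^2 - 5*n + 6)/(n^2 + 14*n + 49)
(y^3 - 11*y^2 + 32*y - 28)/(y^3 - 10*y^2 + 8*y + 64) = (y^3 - 11*y^2 + 32*y - 28)/(y^3 - 10*y^2 + 8*y + 64)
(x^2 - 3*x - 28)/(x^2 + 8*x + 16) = (x - 7)/(x + 4)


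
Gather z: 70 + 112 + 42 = 224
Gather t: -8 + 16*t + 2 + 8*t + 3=24*t - 3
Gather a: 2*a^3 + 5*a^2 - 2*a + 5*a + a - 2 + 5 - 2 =2*a^3 + 5*a^2 + 4*a + 1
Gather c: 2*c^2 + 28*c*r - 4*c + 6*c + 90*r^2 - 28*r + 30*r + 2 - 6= 2*c^2 + c*(28*r + 2) + 90*r^2 + 2*r - 4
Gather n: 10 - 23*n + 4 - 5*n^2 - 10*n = -5*n^2 - 33*n + 14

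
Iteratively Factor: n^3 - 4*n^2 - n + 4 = (n - 1)*(n^2 - 3*n - 4) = (n - 4)*(n - 1)*(n + 1)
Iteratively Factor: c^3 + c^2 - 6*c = (c + 3)*(c^2 - 2*c) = (c - 2)*(c + 3)*(c)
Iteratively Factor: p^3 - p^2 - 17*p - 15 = (p + 1)*(p^2 - 2*p - 15) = (p + 1)*(p + 3)*(p - 5)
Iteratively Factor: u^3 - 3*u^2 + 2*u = (u - 2)*(u^2 - u) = u*(u - 2)*(u - 1)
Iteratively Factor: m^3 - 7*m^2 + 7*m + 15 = (m + 1)*(m^2 - 8*m + 15) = (m - 5)*(m + 1)*(m - 3)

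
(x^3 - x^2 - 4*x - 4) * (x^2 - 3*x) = x^5 - 4*x^4 - x^3 + 8*x^2 + 12*x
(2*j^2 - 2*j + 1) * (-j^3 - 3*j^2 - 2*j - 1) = -2*j^5 - 4*j^4 + j^3 - j^2 - 1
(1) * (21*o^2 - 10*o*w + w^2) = 21*o^2 - 10*o*w + w^2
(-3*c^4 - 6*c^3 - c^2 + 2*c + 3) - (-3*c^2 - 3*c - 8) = -3*c^4 - 6*c^3 + 2*c^2 + 5*c + 11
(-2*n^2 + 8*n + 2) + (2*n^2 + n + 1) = 9*n + 3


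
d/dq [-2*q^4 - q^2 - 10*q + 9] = -8*q^3 - 2*q - 10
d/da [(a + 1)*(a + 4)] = 2*a + 5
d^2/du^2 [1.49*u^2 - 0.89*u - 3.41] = 2.98000000000000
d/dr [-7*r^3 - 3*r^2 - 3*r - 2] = -21*r^2 - 6*r - 3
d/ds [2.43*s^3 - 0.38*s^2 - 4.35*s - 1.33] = 7.29*s^2 - 0.76*s - 4.35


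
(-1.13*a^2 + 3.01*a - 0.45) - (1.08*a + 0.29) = -1.13*a^2 + 1.93*a - 0.74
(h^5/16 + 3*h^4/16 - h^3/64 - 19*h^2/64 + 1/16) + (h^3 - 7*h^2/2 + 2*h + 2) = h^5/16 + 3*h^4/16 + 63*h^3/64 - 243*h^2/64 + 2*h + 33/16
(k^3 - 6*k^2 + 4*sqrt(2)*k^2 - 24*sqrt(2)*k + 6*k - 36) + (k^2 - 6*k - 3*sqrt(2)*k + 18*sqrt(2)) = k^3 - 5*k^2 + 4*sqrt(2)*k^2 - 27*sqrt(2)*k - 36 + 18*sqrt(2)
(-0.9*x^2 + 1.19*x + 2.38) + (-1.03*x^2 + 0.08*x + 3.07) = -1.93*x^2 + 1.27*x + 5.45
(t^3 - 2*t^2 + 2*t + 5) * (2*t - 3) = 2*t^4 - 7*t^3 + 10*t^2 + 4*t - 15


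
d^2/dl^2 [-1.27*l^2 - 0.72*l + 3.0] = -2.54000000000000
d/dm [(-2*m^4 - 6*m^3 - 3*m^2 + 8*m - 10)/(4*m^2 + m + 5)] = (-16*m^5 - 30*m^4 - 52*m^3 - 125*m^2 + 50*m + 50)/(16*m^4 + 8*m^3 + 41*m^2 + 10*m + 25)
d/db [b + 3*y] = 1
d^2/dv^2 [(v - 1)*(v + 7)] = 2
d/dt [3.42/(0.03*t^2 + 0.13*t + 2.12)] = (-0.2052*t - 0.4446)/(0.03*t^2 + 0.13*t + 2.12)^2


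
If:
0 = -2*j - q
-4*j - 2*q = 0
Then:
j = -q/2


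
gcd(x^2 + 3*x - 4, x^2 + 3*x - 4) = x^2 + 3*x - 4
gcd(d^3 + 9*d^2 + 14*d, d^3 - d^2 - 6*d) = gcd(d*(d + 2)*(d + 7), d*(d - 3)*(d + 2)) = d^2 + 2*d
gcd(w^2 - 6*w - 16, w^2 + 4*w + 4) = w + 2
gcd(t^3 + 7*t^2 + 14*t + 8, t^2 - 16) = t + 4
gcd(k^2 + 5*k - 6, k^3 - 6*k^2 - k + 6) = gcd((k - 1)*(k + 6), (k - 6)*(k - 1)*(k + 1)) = k - 1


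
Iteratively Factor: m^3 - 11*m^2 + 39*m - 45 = (m - 3)*(m^2 - 8*m + 15) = (m - 5)*(m - 3)*(m - 3)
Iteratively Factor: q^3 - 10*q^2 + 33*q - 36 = (q - 3)*(q^2 - 7*q + 12) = (q - 4)*(q - 3)*(q - 3)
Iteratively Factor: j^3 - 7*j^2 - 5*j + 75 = (j - 5)*(j^2 - 2*j - 15) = (j - 5)^2*(j + 3)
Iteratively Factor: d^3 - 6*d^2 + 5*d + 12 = (d - 3)*(d^2 - 3*d - 4) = (d - 3)*(d + 1)*(d - 4)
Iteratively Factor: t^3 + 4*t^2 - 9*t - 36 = (t + 4)*(t^2 - 9) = (t - 3)*(t + 4)*(t + 3)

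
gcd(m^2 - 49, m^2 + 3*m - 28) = m + 7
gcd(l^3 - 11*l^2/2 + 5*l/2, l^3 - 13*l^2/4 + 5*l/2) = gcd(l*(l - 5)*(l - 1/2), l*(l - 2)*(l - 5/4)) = l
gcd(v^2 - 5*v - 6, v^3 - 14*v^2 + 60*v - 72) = v - 6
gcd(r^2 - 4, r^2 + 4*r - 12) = r - 2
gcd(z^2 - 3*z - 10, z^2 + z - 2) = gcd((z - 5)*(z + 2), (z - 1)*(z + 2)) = z + 2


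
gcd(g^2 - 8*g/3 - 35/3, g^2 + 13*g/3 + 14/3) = g + 7/3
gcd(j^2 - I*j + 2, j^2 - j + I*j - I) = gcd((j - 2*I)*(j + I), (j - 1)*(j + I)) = j + I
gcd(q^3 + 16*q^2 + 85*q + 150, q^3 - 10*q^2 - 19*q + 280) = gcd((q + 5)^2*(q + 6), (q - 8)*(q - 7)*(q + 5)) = q + 5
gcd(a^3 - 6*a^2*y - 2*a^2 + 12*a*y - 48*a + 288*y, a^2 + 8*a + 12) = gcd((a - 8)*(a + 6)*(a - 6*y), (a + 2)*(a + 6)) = a + 6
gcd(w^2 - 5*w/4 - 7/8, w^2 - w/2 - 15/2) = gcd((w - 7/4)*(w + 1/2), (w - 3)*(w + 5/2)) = 1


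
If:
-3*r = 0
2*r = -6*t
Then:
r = 0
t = 0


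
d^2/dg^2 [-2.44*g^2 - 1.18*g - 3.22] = -4.88000000000000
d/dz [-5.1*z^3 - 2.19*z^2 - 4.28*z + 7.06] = -15.3*z^2 - 4.38*z - 4.28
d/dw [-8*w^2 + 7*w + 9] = 7 - 16*w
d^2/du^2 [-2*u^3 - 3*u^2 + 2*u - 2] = -12*u - 6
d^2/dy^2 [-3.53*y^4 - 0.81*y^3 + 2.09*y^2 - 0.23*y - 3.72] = -42.36*y^2 - 4.86*y + 4.18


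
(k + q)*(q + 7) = k*q + 7*k + q^2 + 7*q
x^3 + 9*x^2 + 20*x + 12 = (x + 1)*(x + 2)*(x + 6)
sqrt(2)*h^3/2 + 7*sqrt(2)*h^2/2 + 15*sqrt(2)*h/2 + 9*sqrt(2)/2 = (h + 3)^2*(sqrt(2)*h/2 + sqrt(2)/2)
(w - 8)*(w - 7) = w^2 - 15*w + 56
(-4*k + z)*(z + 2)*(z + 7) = -4*k*z^2 - 36*k*z - 56*k + z^3 + 9*z^2 + 14*z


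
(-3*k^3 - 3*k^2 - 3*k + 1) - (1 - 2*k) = -3*k^3 - 3*k^2 - k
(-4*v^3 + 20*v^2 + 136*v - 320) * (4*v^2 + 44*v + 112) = -16*v^5 - 96*v^4 + 976*v^3 + 6944*v^2 + 1152*v - 35840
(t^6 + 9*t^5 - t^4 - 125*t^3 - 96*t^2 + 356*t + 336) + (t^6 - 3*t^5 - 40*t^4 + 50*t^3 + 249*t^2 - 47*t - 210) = 2*t^6 + 6*t^5 - 41*t^4 - 75*t^3 + 153*t^2 + 309*t + 126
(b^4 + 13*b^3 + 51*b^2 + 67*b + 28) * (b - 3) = b^5 + 10*b^4 + 12*b^3 - 86*b^2 - 173*b - 84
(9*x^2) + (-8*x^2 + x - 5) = x^2 + x - 5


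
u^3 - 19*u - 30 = (u - 5)*(u + 2)*(u + 3)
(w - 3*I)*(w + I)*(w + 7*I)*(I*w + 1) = I*w^4 - 4*w^3 + 22*I*w^2 - 4*w + 21*I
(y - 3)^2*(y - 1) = y^3 - 7*y^2 + 15*y - 9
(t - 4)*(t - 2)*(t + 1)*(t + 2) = t^4 - 3*t^3 - 8*t^2 + 12*t + 16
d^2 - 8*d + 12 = (d - 6)*(d - 2)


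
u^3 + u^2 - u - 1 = (u - 1)*(u + 1)^2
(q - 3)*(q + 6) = q^2 + 3*q - 18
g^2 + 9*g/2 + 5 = (g + 2)*(g + 5/2)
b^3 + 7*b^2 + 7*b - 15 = (b - 1)*(b + 3)*(b + 5)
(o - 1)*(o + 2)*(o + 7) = o^3 + 8*o^2 + 5*o - 14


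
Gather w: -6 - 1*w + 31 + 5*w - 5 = 4*w + 20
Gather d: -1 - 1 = -2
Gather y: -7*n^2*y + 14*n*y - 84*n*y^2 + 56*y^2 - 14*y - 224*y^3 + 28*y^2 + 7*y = -224*y^3 + y^2*(84 - 84*n) + y*(-7*n^2 + 14*n - 7)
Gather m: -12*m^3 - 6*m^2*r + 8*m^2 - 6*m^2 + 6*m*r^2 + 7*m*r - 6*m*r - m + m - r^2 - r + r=-12*m^3 + m^2*(2 - 6*r) + m*(6*r^2 + r) - r^2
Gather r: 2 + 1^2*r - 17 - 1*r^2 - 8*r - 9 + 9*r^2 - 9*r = 8*r^2 - 16*r - 24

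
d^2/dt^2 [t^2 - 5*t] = 2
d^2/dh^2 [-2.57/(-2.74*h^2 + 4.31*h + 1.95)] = (38.589064*h^2 - 60.700316*h - 2.57*(5.48*h - 4.31)*(10.96*h - 8.62) - 27.46302)/(-2.74*h^2 + 4.31*h + 1.95)^3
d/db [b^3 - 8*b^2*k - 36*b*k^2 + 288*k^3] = 3*b^2 - 16*b*k - 36*k^2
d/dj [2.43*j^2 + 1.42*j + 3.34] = 4.86*j + 1.42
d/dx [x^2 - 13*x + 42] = 2*x - 13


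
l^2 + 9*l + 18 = (l + 3)*(l + 6)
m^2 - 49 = (m - 7)*(m + 7)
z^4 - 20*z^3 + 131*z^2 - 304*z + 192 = (z - 8)^2*(z - 3)*(z - 1)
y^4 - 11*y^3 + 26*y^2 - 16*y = y*(y - 8)*(y - 2)*(y - 1)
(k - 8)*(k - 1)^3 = k^4 - 11*k^3 + 27*k^2 - 25*k + 8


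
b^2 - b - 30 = (b - 6)*(b + 5)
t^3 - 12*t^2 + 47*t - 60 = (t - 5)*(t - 4)*(t - 3)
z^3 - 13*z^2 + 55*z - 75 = (z - 5)^2*(z - 3)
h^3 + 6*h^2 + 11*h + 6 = (h + 1)*(h + 2)*(h + 3)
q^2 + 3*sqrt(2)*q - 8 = (q - sqrt(2))*(q + 4*sqrt(2))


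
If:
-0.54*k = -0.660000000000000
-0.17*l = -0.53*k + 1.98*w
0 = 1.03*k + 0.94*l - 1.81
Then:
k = 1.22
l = 0.59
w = 0.28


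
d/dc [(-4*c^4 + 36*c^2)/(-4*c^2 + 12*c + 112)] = c*(-c*(2*c - 3)*(c^2 - 9) + 2*(9 - 2*c^2)*(-c^2 + 3*c + 28))/(-c^2 + 3*c + 28)^2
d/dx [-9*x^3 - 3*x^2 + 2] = 3*x*(-9*x - 2)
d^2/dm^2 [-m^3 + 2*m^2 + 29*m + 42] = 4 - 6*m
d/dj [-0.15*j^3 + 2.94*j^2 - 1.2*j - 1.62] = -0.45*j^2 + 5.88*j - 1.2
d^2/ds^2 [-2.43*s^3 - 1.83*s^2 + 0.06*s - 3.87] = -14.58*s - 3.66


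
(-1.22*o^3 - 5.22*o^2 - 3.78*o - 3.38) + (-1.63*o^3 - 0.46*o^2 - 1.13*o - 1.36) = -2.85*o^3 - 5.68*o^2 - 4.91*o - 4.74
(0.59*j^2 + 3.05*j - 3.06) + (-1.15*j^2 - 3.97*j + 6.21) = -0.56*j^2 - 0.92*j + 3.15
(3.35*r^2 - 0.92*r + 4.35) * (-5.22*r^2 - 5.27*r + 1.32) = -17.487*r^4 - 12.8521*r^3 - 13.4366*r^2 - 24.1389*r + 5.742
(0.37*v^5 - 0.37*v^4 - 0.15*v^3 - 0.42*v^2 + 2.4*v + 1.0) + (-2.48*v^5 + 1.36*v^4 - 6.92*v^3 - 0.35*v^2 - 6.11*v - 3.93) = -2.11*v^5 + 0.99*v^4 - 7.07*v^3 - 0.77*v^2 - 3.71*v - 2.93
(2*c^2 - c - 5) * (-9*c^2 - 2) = -18*c^4 + 9*c^3 + 41*c^2 + 2*c + 10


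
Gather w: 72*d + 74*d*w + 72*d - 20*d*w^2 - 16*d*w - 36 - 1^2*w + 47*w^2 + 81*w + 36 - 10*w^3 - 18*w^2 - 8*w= 144*d - 10*w^3 + w^2*(29 - 20*d) + w*(58*d + 72)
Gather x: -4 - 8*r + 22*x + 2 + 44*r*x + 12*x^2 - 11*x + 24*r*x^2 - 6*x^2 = -8*r + x^2*(24*r + 6) + x*(44*r + 11) - 2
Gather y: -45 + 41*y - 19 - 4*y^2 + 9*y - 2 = -4*y^2 + 50*y - 66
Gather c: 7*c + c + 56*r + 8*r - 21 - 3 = 8*c + 64*r - 24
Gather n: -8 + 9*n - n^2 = -n^2 + 9*n - 8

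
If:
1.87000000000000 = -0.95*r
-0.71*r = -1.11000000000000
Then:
No Solution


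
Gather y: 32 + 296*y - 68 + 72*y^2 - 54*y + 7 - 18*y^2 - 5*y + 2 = 54*y^2 + 237*y - 27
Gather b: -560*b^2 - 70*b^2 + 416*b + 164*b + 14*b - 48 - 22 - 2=-630*b^2 + 594*b - 72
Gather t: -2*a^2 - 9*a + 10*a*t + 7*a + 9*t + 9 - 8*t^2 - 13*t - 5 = -2*a^2 - 2*a - 8*t^2 + t*(10*a - 4) + 4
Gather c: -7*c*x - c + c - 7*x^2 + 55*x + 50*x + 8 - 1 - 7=-7*c*x - 7*x^2 + 105*x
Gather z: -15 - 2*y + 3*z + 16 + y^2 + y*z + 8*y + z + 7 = y^2 + 6*y + z*(y + 4) + 8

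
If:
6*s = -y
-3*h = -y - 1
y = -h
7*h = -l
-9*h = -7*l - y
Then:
No Solution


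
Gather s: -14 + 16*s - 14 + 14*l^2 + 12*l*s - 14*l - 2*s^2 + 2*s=14*l^2 - 14*l - 2*s^2 + s*(12*l + 18) - 28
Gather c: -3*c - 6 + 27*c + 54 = 24*c + 48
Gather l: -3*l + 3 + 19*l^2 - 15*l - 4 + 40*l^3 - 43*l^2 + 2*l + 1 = 40*l^3 - 24*l^2 - 16*l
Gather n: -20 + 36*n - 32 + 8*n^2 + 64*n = 8*n^2 + 100*n - 52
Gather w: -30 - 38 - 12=-80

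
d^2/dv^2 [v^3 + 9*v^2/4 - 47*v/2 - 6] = 6*v + 9/2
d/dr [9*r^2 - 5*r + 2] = 18*r - 5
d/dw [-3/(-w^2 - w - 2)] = 3*(-2*w - 1)/(w^2 + w + 2)^2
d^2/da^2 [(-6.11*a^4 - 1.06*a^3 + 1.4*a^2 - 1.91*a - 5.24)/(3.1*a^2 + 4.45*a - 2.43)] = (-117.4342*a^6 - 505.7247*a^5 - 449.79987*a^4 + 923.8403*a^3 - 603.034608*a^2 - 557.598144*a - 311.24989)/(29.791*a^6 + 128.2935*a^5 + 114.10635*a^4 - 113.009975*a^3 - 89.444655*a^2 + 78.830415*a - 14.348907)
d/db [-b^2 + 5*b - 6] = 5 - 2*b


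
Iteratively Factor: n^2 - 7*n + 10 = (n - 2)*(n - 5)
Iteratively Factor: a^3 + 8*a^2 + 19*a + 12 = (a + 3)*(a^2 + 5*a + 4) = (a + 3)*(a + 4)*(a + 1)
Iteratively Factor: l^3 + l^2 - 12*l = (l + 4)*(l^2 - 3*l) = l*(l + 4)*(l - 3)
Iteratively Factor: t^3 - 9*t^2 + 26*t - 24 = (t - 2)*(t^2 - 7*t + 12) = (t - 4)*(t - 2)*(t - 3)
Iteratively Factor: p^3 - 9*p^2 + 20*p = (p)*(p^2 - 9*p + 20) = p*(p - 5)*(p - 4)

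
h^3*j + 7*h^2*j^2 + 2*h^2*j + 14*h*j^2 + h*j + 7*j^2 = (h + 1)*(h + 7*j)*(h*j + j)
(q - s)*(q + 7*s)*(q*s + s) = q^3*s + 6*q^2*s^2 + q^2*s - 7*q*s^3 + 6*q*s^2 - 7*s^3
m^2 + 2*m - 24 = (m - 4)*(m + 6)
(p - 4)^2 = p^2 - 8*p + 16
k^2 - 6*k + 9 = (k - 3)^2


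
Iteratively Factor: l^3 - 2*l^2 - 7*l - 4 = (l - 4)*(l^2 + 2*l + 1) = (l - 4)*(l + 1)*(l + 1)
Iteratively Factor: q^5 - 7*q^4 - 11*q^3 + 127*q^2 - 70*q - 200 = (q + 1)*(q^4 - 8*q^3 - 3*q^2 + 130*q - 200) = (q - 5)*(q + 1)*(q^3 - 3*q^2 - 18*q + 40) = (q - 5)*(q + 1)*(q + 4)*(q^2 - 7*q + 10) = (q - 5)*(q - 2)*(q + 1)*(q + 4)*(q - 5)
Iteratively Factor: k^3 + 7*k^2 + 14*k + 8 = (k + 2)*(k^2 + 5*k + 4) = (k + 1)*(k + 2)*(k + 4)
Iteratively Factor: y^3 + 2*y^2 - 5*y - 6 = (y + 1)*(y^2 + y - 6) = (y - 2)*(y + 1)*(y + 3)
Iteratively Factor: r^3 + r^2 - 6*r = (r + 3)*(r^2 - 2*r) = r*(r + 3)*(r - 2)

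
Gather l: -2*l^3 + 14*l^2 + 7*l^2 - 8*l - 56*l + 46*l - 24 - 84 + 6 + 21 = -2*l^3 + 21*l^2 - 18*l - 81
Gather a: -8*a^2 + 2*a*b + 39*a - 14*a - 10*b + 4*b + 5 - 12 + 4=-8*a^2 + a*(2*b + 25) - 6*b - 3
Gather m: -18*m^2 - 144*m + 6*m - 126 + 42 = -18*m^2 - 138*m - 84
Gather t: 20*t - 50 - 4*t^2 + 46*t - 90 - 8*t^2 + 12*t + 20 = -12*t^2 + 78*t - 120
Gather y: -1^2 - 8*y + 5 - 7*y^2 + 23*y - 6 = -7*y^2 + 15*y - 2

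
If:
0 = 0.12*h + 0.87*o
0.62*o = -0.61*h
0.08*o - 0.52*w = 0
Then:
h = 0.00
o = 0.00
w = 0.00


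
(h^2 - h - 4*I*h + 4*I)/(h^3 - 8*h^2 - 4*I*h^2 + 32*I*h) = (h - 1)/(h*(h - 8))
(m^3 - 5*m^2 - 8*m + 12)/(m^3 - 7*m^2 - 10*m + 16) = (m - 6)/(m - 8)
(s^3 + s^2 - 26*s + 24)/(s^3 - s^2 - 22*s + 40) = (s^2 + 5*s - 6)/(s^2 + 3*s - 10)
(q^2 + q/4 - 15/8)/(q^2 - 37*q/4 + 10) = (q + 3/2)/(q - 8)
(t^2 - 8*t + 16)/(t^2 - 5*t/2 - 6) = 2*(t - 4)/(2*t + 3)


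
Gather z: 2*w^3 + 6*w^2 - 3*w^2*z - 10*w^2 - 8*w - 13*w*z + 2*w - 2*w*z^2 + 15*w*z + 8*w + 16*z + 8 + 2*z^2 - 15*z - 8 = 2*w^3 - 4*w^2 + 2*w + z^2*(2 - 2*w) + z*(-3*w^2 + 2*w + 1)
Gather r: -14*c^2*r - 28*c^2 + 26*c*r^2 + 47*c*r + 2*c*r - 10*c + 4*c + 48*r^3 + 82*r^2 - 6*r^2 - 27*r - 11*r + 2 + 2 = -28*c^2 - 6*c + 48*r^3 + r^2*(26*c + 76) + r*(-14*c^2 + 49*c - 38) + 4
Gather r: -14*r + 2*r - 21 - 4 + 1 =-12*r - 24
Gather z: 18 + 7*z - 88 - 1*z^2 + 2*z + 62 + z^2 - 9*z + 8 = 0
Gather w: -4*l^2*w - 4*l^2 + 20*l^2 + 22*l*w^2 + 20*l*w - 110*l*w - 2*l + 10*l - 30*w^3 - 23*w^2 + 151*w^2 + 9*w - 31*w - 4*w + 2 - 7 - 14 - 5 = 16*l^2 + 8*l - 30*w^3 + w^2*(22*l + 128) + w*(-4*l^2 - 90*l - 26) - 24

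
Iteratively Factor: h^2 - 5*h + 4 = (h - 4)*(h - 1)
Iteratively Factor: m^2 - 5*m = (m - 5)*(m)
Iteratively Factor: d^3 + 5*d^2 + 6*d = (d + 2)*(d^2 + 3*d) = (d + 2)*(d + 3)*(d)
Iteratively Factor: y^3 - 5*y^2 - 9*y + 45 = (y + 3)*(y^2 - 8*y + 15) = (y - 5)*(y + 3)*(y - 3)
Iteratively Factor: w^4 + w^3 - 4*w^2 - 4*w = (w + 2)*(w^3 - w^2 - 2*w) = (w - 2)*(w + 2)*(w^2 + w) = w*(w - 2)*(w + 2)*(w + 1)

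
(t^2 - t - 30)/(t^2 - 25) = (t - 6)/(t - 5)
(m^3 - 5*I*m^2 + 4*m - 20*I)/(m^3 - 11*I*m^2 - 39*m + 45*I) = (m^2 + 4)/(m^2 - 6*I*m - 9)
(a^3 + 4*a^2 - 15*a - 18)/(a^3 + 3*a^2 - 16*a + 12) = (a^2 - 2*a - 3)/(a^2 - 3*a + 2)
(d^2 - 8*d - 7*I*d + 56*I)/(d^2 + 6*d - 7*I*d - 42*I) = (d - 8)/(d + 6)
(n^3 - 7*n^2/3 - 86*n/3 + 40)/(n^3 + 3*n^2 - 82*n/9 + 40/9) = 3*(n - 6)/(3*n - 2)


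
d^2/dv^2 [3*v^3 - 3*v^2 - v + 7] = 18*v - 6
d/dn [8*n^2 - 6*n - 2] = 16*n - 6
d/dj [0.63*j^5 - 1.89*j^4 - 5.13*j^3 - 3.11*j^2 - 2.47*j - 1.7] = 3.15*j^4 - 7.56*j^3 - 15.39*j^2 - 6.22*j - 2.47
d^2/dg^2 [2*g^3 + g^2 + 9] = 12*g + 2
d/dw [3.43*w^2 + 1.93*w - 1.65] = 6.86*w + 1.93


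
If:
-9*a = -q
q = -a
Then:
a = 0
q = 0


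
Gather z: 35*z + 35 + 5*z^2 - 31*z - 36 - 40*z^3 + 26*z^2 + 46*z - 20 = -40*z^3 + 31*z^2 + 50*z - 21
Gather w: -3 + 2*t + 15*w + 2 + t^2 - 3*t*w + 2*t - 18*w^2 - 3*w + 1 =t^2 + 4*t - 18*w^2 + w*(12 - 3*t)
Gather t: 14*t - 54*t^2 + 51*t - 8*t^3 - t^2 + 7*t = -8*t^3 - 55*t^2 + 72*t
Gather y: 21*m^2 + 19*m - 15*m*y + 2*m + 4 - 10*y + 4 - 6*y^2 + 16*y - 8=21*m^2 + 21*m - 6*y^2 + y*(6 - 15*m)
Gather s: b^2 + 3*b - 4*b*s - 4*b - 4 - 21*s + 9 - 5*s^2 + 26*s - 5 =b^2 - b - 5*s^2 + s*(5 - 4*b)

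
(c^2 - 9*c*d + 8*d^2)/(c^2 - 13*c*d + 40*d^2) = (c - d)/(c - 5*d)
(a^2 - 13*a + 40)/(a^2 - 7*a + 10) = (a - 8)/(a - 2)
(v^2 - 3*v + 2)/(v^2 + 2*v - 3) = (v - 2)/(v + 3)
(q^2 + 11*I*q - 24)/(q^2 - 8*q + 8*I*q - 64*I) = (q + 3*I)/(q - 8)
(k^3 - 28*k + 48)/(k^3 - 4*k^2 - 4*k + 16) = (k + 6)/(k + 2)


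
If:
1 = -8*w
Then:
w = -1/8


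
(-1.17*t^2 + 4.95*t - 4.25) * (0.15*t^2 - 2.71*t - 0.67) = -0.1755*t^4 + 3.9132*t^3 - 13.2681*t^2 + 8.201*t + 2.8475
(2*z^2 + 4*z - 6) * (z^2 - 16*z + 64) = 2*z^4 - 28*z^3 + 58*z^2 + 352*z - 384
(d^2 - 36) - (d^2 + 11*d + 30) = -11*d - 66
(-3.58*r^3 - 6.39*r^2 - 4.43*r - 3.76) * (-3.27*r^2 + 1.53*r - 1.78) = 11.7066*r^5 + 15.4179*r^4 + 11.0818*r^3 + 16.8915*r^2 + 2.1326*r + 6.6928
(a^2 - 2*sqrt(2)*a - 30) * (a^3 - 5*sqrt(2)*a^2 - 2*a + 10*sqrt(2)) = a^5 - 7*sqrt(2)*a^4 - 12*a^3 + 164*sqrt(2)*a^2 + 20*a - 300*sqrt(2)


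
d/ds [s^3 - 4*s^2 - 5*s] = 3*s^2 - 8*s - 5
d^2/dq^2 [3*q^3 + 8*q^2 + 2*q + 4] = 18*q + 16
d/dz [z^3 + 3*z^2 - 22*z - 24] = 3*z^2 + 6*z - 22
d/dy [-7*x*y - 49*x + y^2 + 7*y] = -7*x + 2*y + 7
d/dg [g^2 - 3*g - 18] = 2*g - 3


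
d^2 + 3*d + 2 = (d + 1)*(d + 2)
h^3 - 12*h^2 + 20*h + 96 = (h - 8)*(h - 6)*(h + 2)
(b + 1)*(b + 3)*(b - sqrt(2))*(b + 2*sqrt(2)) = b^4 + sqrt(2)*b^3 + 4*b^3 - b^2 + 4*sqrt(2)*b^2 - 16*b + 3*sqrt(2)*b - 12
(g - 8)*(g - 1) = g^2 - 9*g + 8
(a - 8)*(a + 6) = a^2 - 2*a - 48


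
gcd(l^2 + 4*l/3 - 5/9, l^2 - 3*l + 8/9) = l - 1/3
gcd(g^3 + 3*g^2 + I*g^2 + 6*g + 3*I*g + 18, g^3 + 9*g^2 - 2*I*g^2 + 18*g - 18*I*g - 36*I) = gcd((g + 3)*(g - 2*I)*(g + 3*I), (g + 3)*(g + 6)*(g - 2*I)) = g^2 + g*(3 - 2*I) - 6*I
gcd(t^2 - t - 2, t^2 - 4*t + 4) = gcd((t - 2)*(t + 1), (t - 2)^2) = t - 2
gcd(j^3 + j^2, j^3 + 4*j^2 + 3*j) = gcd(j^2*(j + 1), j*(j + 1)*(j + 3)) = j^2 + j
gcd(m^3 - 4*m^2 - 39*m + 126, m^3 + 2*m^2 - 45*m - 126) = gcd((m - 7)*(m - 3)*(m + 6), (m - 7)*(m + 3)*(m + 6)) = m^2 - m - 42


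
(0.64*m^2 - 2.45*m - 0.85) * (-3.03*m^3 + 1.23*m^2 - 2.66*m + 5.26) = -1.9392*m^5 + 8.2107*m^4 - 2.1404*m^3 + 8.8379*m^2 - 10.626*m - 4.471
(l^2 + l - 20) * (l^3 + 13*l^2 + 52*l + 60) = l^5 + 14*l^4 + 45*l^3 - 148*l^2 - 980*l - 1200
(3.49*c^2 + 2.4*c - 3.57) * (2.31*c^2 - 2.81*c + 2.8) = 8.0619*c^4 - 4.2629*c^3 - 5.2187*c^2 + 16.7517*c - 9.996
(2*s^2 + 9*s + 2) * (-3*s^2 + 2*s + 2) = -6*s^4 - 23*s^3 + 16*s^2 + 22*s + 4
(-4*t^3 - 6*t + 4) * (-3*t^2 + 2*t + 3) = 12*t^5 - 8*t^4 + 6*t^3 - 24*t^2 - 10*t + 12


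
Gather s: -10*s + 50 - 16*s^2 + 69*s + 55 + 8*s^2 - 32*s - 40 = -8*s^2 + 27*s + 65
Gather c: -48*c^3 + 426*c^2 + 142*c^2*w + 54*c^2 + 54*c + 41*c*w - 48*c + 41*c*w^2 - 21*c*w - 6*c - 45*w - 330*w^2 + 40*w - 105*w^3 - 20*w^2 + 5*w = -48*c^3 + c^2*(142*w + 480) + c*(41*w^2 + 20*w) - 105*w^3 - 350*w^2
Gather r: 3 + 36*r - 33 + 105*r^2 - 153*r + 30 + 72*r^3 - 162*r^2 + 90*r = 72*r^3 - 57*r^2 - 27*r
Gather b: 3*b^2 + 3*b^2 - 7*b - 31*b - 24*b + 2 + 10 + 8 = 6*b^2 - 62*b + 20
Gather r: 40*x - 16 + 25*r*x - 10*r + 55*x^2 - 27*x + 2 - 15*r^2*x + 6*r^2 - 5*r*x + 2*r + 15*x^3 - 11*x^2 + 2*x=r^2*(6 - 15*x) + r*(20*x - 8) + 15*x^3 + 44*x^2 + 15*x - 14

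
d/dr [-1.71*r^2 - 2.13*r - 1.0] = -3.42*r - 2.13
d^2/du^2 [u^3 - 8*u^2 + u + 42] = 6*u - 16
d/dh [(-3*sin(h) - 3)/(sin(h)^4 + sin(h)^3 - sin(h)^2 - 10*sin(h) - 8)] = 3*(3*sin(h)^4 + 6*sin(h)^3 + 2*sin(h)^2 - 2*sin(h) - 2)*cos(h)/(sin(h)^4 + sin(h)^3 - sin(h)^2 - 10*sin(h) - 8)^2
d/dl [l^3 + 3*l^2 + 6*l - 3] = 3*l^2 + 6*l + 6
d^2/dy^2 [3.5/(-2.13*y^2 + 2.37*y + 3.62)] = (-31.7583*y^2 + 35.3367*y + 3.5*(4.26*y - 2.37)*(8.52*y - 4.74) + 53.9742)/(-2.13*y^2 + 2.37*y + 3.62)^3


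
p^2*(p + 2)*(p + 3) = p^4 + 5*p^3 + 6*p^2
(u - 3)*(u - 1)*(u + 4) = u^3 - 13*u + 12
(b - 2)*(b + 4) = b^2 + 2*b - 8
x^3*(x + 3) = x^4 + 3*x^3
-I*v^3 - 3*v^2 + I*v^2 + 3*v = v*(v - 3*I)*(-I*v + I)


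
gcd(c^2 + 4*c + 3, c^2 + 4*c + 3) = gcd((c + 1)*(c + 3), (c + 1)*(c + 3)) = c^2 + 4*c + 3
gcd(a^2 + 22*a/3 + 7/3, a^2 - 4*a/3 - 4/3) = 1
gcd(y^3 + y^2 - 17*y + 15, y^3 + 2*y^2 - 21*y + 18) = y^2 - 4*y + 3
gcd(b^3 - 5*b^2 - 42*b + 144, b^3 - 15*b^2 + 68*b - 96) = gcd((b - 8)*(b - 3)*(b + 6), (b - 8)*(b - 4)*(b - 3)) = b^2 - 11*b + 24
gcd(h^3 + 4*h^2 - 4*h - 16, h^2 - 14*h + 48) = 1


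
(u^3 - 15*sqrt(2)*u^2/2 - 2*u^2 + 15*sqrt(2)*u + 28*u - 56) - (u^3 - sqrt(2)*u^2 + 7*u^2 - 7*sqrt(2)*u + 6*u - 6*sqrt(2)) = -13*sqrt(2)*u^2/2 - 9*u^2 + 22*u + 22*sqrt(2)*u - 56 + 6*sqrt(2)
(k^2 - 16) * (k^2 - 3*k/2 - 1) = k^4 - 3*k^3/2 - 17*k^2 + 24*k + 16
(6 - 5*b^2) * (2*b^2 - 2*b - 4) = -10*b^4 + 10*b^3 + 32*b^2 - 12*b - 24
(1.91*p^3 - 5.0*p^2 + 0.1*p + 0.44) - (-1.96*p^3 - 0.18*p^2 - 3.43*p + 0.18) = 3.87*p^3 - 4.82*p^2 + 3.53*p + 0.26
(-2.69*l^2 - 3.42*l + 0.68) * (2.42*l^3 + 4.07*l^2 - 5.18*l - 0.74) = -6.5098*l^5 - 19.2247*l^4 + 1.6604*l^3 + 22.4738*l^2 - 0.9916*l - 0.5032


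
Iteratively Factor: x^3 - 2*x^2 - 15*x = (x - 5)*(x^2 + 3*x) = x*(x - 5)*(x + 3)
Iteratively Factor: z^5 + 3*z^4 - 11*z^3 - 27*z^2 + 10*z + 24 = (z + 1)*(z^4 + 2*z^3 - 13*z^2 - 14*z + 24) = (z - 1)*(z + 1)*(z^3 + 3*z^2 - 10*z - 24) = (z - 1)*(z + 1)*(z + 4)*(z^2 - z - 6) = (z - 1)*(z + 1)*(z + 2)*(z + 4)*(z - 3)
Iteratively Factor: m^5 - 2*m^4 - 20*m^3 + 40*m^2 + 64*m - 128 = (m + 4)*(m^4 - 6*m^3 + 4*m^2 + 24*m - 32) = (m - 2)*(m + 4)*(m^3 - 4*m^2 - 4*m + 16) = (m - 2)*(m + 2)*(m + 4)*(m^2 - 6*m + 8) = (m - 4)*(m - 2)*(m + 2)*(m + 4)*(m - 2)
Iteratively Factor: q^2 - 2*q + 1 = (q - 1)*(q - 1)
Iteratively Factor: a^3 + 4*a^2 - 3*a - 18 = (a + 3)*(a^2 + a - 6) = (a + 3)^2*(a - 2)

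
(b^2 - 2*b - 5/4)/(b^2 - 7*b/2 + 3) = (4*b^2 - 8*b - 5)/(2*(2*b^2 - 7*b + 6))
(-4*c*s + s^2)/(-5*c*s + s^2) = (4*c - s)/(5*c - s)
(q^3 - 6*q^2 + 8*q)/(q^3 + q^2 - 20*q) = (q - 2)/(q + 5)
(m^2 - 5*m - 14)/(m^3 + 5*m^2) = (m^2 - 5*m - 14)/(m^2*(m + 5))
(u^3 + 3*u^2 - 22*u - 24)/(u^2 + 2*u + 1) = (u^2 + 2*u - 24)/(u + 1)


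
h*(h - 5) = h^2 - 5*h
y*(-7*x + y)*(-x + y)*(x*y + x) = 7*x^3*y^2 + 7*x^3*y - 8*x^2*y^3 - 8*x^2*y^2 + x*y^4 + x*y^3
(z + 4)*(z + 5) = z^2 + 9*z + 20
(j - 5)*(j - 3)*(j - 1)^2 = j^4 - 10*j^3 + 32*j^2 - 38*j + 15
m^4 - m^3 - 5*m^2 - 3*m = m*(m - 3)*(m + 1)^2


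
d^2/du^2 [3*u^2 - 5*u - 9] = 6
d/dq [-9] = 0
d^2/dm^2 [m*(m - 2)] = 2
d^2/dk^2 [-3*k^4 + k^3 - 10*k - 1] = 6*k*(1 - 6*k)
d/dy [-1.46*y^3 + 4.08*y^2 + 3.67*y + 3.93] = -4.38*y^2 + 8.16*y + 3.67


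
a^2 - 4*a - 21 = (a - 7)*(a + 3)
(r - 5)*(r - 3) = r^2 - 8*r + 15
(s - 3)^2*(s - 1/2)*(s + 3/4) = s^4 - 23*s^3/4 + 57*s^2/8 + 9*s/2 - 27/8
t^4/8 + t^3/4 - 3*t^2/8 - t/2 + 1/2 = (t/4 + 1/2)*(t/2 + 1)*(t - 1)^2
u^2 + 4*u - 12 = (u - 2)*(u + 6)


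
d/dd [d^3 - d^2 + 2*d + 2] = 3*d^2 - 2*d + 2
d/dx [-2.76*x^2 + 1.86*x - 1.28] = 1.86 - 5.52*x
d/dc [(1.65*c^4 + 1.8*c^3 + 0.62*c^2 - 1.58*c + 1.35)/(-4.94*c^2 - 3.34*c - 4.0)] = (-16.302*c^5 - 25.425*c^4 - 38.424*c^3 - 31.476*c^2 + 8.378*c + 10.829)/(24.4036*c^4 + 32.9992*c^3 + 50.6756*c^2 + 26.72*c + 16.0)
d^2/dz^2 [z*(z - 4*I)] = 2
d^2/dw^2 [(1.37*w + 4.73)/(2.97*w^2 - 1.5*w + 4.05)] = ((1.37*w + 4.73)*(5.94*w - 1.5)*(11.88*w - 3.0) - (24.4134*w + 23.9862)*(2.97*w^2 - 1.5*w + 4.05))/(2.97*w^2 - 1.5*w + 4.05)^3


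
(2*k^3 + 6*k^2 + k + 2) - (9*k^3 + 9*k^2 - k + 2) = -7*k^3 - 3*k^2 + 2*k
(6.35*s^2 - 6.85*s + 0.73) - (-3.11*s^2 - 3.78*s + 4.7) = 9.46*s^2 - 3.07*s - 3.97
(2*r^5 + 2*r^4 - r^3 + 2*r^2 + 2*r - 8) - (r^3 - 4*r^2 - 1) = 2*r^5 + 2*r^4 - 2*r^3 + 6*r^2 + 2*r - 7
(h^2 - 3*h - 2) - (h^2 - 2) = -3*h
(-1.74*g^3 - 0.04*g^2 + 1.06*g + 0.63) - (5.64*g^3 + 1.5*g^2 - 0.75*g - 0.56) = -7.38*g^3 - 1.54*g^2 + 1.81*g + 1.19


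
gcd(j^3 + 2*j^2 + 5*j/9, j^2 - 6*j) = j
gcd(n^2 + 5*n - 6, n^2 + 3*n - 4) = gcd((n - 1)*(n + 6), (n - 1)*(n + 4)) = n - 1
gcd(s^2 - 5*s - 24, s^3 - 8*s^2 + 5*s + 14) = 1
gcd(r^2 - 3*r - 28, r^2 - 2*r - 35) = r - 7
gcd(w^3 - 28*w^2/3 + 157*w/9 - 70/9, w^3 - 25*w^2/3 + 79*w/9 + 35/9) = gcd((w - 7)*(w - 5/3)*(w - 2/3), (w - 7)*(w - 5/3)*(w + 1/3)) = w^2 - 26*w/3 + 35/3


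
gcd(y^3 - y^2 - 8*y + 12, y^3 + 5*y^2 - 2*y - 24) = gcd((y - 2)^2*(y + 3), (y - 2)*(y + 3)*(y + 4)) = y^2 + y - 6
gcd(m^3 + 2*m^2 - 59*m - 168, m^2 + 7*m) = m + 7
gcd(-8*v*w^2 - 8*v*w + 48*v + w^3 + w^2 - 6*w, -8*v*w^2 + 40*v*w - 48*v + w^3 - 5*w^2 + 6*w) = 8*v*w - 16*v - w^2 + 2*w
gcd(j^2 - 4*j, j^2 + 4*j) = j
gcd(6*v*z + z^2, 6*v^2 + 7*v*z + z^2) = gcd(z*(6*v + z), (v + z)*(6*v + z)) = 6*v + z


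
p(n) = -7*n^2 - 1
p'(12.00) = -168.00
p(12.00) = -1009.00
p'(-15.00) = 210.00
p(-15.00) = -1576.00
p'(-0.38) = 5.32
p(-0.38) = -2.01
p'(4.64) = -64.96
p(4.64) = -151.71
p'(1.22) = -17.08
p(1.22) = -11.42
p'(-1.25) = 17.50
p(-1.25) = -11.94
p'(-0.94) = 13.16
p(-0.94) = -7.19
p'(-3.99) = 55.86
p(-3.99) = -112.44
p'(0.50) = -7.00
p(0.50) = -2.75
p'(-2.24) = 31.36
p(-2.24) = -36.12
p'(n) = -14*n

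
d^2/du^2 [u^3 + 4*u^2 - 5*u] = 6*u + 8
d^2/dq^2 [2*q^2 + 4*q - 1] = 4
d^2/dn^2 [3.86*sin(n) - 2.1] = -3.86*sin(n)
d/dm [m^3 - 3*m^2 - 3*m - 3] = 3*m^2 - 6*m - 3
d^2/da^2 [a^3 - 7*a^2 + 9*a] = 6*a - 14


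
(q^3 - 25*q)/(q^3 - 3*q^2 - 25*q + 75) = q/(q - 3)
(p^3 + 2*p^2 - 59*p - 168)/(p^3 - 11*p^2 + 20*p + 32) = (p^2 + 10*p + 21)/(p^2 - 3*p - 4)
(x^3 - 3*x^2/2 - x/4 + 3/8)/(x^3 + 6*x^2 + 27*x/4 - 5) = (4*x^2 - 4*x - 3)/(2*(2*x^2 + 13*x + 20))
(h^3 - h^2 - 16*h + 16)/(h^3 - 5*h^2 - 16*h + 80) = (h - 1)/(h - 5)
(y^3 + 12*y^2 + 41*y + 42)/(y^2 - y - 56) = (y^2 + 5*y + 6)/(y - 8)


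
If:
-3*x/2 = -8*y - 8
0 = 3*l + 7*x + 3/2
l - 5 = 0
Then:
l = 5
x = -33/14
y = -323/224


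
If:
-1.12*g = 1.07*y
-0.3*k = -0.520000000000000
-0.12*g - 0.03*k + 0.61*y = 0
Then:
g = -0.07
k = 1.73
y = 0.07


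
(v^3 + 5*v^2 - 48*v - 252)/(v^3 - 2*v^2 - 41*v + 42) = (v + 6)/(v - 1)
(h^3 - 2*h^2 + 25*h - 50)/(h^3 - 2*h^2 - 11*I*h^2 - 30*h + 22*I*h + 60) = (h + 5*I)/(h - 6*I)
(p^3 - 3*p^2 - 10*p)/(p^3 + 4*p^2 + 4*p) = (p - 5)/(p + 2)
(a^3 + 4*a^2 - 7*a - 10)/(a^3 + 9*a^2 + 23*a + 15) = (a - 2)/(a + 3)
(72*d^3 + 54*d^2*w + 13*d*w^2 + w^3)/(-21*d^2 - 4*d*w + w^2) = (24*d^2 + 10*d*w + w^2)/(-7*d + w)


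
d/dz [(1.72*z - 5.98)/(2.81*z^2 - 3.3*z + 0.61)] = (-4.8332*z^2 + 33.6076*z - 18.6848)/(7.8961*z^4 - 18.546*z^3 + 14.3182*z^2 - 4.026*z + 0.3721)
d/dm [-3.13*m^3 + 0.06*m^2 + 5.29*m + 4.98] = -9.39*m^2 + 0.12*m + 5.29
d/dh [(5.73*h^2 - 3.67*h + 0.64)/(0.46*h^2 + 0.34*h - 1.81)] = (3.6364*h^2 - 21.3314*h + 6.4251)/(0.2116*h^4 + 0.3128*h^3 - 1.5496*h^2 - 1.2308*h + 3.2761)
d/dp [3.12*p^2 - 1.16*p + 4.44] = 6.24*p - 1.16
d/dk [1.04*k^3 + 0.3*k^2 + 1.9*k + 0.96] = 3.12*k^2 + 0.6*k + 1.9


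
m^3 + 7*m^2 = m^2*(m + 7)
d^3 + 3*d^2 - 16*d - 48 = (d - 4)*(d + 3)*(d + 4)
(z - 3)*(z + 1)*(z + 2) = z^3 - 7*z - 6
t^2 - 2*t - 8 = (t - 4)*(t + 2)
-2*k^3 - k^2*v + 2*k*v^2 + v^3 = (-k + v)*(k + v)*(2*k + v)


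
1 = 1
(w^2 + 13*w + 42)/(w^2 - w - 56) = (w + 6)/(w - 8)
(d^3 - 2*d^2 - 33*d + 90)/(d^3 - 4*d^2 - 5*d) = (d^2 + 3*d - 18)/(d*(d + 1))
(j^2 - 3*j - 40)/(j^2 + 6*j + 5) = (j - 8)/(j + 1)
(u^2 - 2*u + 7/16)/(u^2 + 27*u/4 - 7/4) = (u - 7/4)/(u + 7)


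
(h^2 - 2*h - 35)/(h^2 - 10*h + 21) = (h + 5)/(h - 3)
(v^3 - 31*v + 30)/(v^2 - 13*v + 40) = (v^2 + 5*v - 6)/(v - 8)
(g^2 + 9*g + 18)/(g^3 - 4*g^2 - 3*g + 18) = (g^2 + 9*g + 18)/(g^3 - 4*g^2 - 3*g + 18)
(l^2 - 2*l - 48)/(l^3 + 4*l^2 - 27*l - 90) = (l - 8)/(l^2 - 2*l - 15)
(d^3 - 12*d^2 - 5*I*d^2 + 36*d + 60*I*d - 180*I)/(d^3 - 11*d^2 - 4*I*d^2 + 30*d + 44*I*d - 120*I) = (d^2 - d*(6 + 5*I) + 30*I)/(d^2 - d*(5 + 4*I) + 20*I)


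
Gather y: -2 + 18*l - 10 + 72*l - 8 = 90*l - 20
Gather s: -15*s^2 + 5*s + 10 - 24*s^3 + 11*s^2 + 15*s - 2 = -24*s^3 - 4*s^2 + 20*s + 8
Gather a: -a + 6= 6 - a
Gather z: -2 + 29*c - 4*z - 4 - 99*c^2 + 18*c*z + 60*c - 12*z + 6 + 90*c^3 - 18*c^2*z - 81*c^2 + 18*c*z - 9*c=90*c^3 - 180*c^2 + 80*c + z*(-18*c^2 + 36*c - 16)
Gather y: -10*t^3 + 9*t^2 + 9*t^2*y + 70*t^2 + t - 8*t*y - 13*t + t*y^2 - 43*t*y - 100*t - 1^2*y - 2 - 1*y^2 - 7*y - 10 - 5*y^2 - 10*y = -10*t^3 + 79*t^2 - 112*t + y^2*(t - 6) + y*(9*t^2 - 51*t - 18) - 12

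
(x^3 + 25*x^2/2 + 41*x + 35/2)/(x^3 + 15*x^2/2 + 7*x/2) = (x + 5)/x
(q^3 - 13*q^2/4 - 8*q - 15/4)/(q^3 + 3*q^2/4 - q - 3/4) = (q - 5)/(q - 1)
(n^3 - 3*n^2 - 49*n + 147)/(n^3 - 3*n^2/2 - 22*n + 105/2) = 2*(n^2 - 49)/(2*n^2 + 3*n - 35)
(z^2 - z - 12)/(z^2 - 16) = (z + 3)/(z + 4)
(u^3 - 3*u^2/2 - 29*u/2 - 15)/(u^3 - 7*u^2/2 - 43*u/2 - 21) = (u - 5)/(u - 7)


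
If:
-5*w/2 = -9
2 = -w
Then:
No Solution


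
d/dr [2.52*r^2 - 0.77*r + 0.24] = 5.04*r - 0.77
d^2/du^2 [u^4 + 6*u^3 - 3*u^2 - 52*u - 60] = 12*u^2 + 36*u - 6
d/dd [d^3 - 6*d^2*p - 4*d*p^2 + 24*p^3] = 3*d^2 - 12*d*p - 4*p^2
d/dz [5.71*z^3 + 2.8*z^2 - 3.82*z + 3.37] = 17.13*z^2 + 5.6*z - 3.82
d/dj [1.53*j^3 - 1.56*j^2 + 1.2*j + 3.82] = 4.59*j^2 - 3.12*j + 1.2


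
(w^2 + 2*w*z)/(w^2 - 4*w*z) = (w + 2*z)/(w - 4*z)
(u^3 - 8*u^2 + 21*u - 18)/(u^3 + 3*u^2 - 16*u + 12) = (u^2 - 6*u + 9)/(u^2 + 5*u - 6)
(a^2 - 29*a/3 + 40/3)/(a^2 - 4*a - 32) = (a - 5/3)/(a + 4)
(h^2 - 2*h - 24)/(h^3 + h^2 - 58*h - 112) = (h^2 - 2*h - 24)/(h^3 + h^2 - 58*h - 112)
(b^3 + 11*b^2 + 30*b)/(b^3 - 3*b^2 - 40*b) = (b + 6)/(b - 8)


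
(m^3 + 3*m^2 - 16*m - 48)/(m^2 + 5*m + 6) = (m^2 - 16)/(m + 2)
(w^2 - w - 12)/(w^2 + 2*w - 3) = (w - 4)/(w - 1)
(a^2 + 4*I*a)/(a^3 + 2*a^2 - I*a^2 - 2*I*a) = (a + 4*I)/(a^2 + a*(2 - I) - 2*I)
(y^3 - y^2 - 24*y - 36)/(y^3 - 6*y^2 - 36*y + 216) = (y^2 + 5*y + 6)/(y^2 - 36)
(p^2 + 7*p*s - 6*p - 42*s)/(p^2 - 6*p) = (p + 7*s)/p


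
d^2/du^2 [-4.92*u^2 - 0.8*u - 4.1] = -9.84000000000000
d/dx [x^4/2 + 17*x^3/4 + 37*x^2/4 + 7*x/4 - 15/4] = 2*x^3 + 51*x^2/4 + 37*x/2 + 7/4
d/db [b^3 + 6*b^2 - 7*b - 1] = 3*b^2 + 12*b - 7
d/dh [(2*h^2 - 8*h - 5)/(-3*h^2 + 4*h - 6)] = 2*(-8*h^2 - 27*h + 34)/(9*h^4 - 24*h^3 + 52*h^2 - 48*h + 36)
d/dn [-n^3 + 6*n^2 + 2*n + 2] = -3*n^2 + 12*n + 2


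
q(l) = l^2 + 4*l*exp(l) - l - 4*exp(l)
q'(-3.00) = -7.60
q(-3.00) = 11.20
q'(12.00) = 7812252.99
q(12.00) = 7161342.82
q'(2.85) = 201.78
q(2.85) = 133.20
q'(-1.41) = -5.20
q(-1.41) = 1.04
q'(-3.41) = -8.27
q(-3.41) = 14.46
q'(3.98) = 858.95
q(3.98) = 649.78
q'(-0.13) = -1.72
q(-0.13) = -3.82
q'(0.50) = 3.30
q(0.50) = -3.55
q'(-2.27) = -6.48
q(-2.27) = 6.07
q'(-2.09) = -6.21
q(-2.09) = 4.93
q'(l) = 4*l*exp(l) + 2*l - 1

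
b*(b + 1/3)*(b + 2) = b^3 + 7*b^2/3 + 2*b/3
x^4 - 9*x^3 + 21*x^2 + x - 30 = (x - 5)*(x - 3)*(x - 2)*(x + 1)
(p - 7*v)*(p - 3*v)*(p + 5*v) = p^3 - 5*p^2*v - 29*p*v^2 + 105*v^3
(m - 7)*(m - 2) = m^2 - 9*m + 14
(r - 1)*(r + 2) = r^2 + r - 2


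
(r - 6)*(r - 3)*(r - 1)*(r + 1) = r^4 - 9*r^3 + 17*r^2 + 9*r - 18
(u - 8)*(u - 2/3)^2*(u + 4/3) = u^4 - 8*u^3 - 4*u^2/3 + 304*u/27 - 128/27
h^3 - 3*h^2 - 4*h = h*(h - 4)*(h + 1)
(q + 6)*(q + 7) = q^2 + 13*q + 42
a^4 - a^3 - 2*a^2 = a^2*(a - 2)*(a + 1)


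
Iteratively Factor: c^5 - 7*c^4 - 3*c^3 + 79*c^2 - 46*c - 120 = (c - 4)*(c^4 - 3*c^3 - 15*c^2 + 19*c + 30) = (c - 4)*(c + 1)*(c^3 - 4*c^2 - 11*c + 30) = (c - 5)*(c - 4)*(c + 1)*(c^2 + c - 6) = (c - 5)*(c - 4)*(c + 1)*(c + 3)*(c - 2)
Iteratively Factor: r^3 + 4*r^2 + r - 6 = (r + 2)*(r^2 + 2*r - 3) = (r - 1)*(r + 2)*(r + 3)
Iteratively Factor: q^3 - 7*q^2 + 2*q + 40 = (q - 4)*(q^2 - 3*q - 10) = (q - 4)*(q + 2)*(q - 5)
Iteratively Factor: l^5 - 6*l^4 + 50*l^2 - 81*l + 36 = (l - 4)*(l^4 - 2*l^3 - 8*l^2 + 18*l - 9) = (l - 4)*(l - 1)*(l^3 - l^2 - 9*l + 9) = (l - 4)*(l - 3)*(l - 1)*(l^2 + 2*l - 3) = (l - 4)*(l - 3)*(l - 1)*(l + 3)*(l - 1)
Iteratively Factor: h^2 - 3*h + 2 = (h - 2)*(h - 1)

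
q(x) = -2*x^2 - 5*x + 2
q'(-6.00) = 19.00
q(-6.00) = -40.00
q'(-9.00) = 31.00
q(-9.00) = -115.00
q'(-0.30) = -3.80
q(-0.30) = 3.32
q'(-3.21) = 7.84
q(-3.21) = -2.56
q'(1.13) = -9.52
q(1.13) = -6.20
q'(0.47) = -6.88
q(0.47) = -0.79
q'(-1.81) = 2.24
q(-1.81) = 4.50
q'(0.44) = -6.76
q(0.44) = -0.59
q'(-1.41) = 0.64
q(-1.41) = 5.07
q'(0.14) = -5.56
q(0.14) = 1.26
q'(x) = -4*x - 5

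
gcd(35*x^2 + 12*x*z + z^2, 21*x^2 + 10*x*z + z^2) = 7*x + z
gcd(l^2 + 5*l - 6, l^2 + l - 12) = 1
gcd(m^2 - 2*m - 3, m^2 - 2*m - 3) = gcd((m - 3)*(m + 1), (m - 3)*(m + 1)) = m^2 - 2*m - 3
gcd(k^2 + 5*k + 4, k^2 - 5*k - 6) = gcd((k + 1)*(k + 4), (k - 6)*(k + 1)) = k + 1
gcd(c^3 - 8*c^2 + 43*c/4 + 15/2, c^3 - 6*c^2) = c - 6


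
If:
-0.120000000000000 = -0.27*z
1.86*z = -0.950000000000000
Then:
No Solution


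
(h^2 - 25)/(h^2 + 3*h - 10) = (h - 5)/(h - 2)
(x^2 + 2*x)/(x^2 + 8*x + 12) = x/(x + 6)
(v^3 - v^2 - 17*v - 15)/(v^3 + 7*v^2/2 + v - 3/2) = 2*(v - 5)/(2*v - 1)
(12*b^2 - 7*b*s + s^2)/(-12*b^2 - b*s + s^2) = (-3*b + s)/(3*b + s)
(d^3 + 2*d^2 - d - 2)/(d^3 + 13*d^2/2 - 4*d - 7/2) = 2*(d^2 + 3*d + 2)/(2*d^2 + 15*d + 7)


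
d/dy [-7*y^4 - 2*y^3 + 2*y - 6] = -28*y^3 - 6*y^2 + 2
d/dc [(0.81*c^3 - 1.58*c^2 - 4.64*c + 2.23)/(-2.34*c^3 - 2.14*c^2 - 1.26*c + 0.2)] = (-5.4306*c^4 - 23.7564*c^3 + 8.2018*c^2 + 8.9124*c + 1.8818)/(5.4756*c^6 + 10.0152*c^5 + 10.4764*c^4 + 4.4568*c^3 + 0.7316*c^2 - 0.504*c + 0.04)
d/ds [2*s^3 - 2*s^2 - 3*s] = 6*s^2 - 4*s - 3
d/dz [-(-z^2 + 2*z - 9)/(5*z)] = (z^2 - 9)/(5*z^2)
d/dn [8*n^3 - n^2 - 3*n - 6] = 24*n^2 - 2*n - 3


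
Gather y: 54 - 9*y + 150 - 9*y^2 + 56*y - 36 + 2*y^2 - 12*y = -7*y^2 + 35*y + 168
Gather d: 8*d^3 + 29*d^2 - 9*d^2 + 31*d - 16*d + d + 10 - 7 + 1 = 8*d^3 + 20*d^2 + 16*d + 4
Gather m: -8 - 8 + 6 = -10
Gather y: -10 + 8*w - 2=8*w - 12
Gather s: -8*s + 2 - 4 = -8*s - 2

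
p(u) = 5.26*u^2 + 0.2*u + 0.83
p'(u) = 10.52*u + 0.2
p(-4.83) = 122.57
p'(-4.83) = -50.61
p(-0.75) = 3.64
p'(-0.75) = -7.69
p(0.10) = 0.90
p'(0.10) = 1.25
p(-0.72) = 3.41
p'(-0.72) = -7.37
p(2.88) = 45.03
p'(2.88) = 30.50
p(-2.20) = 25.85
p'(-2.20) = -22.94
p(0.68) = 3.40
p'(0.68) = 7.35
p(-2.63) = 36.69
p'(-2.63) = -27.47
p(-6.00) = 188.99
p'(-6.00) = -62.92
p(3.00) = 48.77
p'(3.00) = 31.76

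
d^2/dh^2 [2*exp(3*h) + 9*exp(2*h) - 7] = 18*(exp(h) + 2)*exp(2*h)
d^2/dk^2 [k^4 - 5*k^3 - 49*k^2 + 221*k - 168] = 12*k^2 - 30*k - 98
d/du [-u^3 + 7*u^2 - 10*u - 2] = -3*u^2 + 14*u - 10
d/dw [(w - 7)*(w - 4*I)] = 2*w - 7 - 4*I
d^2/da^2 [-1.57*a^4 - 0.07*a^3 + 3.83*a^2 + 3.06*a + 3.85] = -18.84*a^2 - 0.42*a + 7.66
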